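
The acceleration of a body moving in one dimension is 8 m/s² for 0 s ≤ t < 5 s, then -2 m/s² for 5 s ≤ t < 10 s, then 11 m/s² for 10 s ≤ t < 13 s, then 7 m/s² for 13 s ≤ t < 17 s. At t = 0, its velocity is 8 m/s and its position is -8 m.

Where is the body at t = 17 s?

850.5 m

On each constant-a segment, Δv = aΔt and Δx = v₀Δt + ½aΔt²; chain segment to segment.
0–5 s: v starts 8 m/s; Δx = 8·5 + ½·8·5² = 140 m; v ends 48 m/s.
5–10 s: v starts 48 m/s; Δx = 48·5 + ½·-2·5² = 215 m; v ends 38 m/s.
10–13 s: v starts 38 m/s; Δx = 38·3 + ½·11·3² = 163.5 m; v ends 71 m/s.
13–17 s: v starts 71 m/s; Δx = 71·4 + ½·7·4² = 340 m; v ends 99 m/s.
x(17) = -8 + Σ Δx = 850.5 m.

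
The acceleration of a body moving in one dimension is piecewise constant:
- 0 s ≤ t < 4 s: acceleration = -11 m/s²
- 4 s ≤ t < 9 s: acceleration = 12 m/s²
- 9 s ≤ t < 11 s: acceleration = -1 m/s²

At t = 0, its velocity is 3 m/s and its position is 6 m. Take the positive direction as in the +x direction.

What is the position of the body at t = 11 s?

-89 m

On each constant-a segment, Δv = aΔt and Δx = v₀Δt + ½aΔt²; chain segment to segment.
0–4 s: v starts 3 m/s; Δx = 3·4 + ½·-11·4² = -76 m; v ends -41 m/s.
4–9 s: v starts -41 m/s; Δx = -41·5 + ½·12·5² = -55 m; v ends 19 m/s.
9–11 s: v starts 19 m/s; Δx = 19·2 + ½·-1·2² = 36 m; v ends 17 m/s.
x(11) = 6 + Σ Δx = -89 m.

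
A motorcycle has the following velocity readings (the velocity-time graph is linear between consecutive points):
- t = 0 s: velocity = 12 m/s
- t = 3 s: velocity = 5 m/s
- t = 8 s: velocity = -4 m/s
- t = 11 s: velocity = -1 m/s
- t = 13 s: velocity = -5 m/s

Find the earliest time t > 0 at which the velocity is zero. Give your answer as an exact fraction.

v changes sign on 3–8 s (from 5 to -4); the graph is linear there, so v = 0 at t = 3 + (-5)·(8 − 3)/(-4 − 5) = 52/9 s.

t = 52/9 s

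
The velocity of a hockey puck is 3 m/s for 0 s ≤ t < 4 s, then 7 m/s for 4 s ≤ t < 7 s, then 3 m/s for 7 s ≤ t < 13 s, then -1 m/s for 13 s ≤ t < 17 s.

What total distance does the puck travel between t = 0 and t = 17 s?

Distance (not displacement) is the total path length: add the absolute areas under v-t.
0–4 s: |3| × 4 = 12 m
4–7 s: |7| × 3 = 21 m
7–13 s: |3| × 6 = 18 m
13–17 s: |-1| × 4 = 4 m
Total distance = 55 m

55 m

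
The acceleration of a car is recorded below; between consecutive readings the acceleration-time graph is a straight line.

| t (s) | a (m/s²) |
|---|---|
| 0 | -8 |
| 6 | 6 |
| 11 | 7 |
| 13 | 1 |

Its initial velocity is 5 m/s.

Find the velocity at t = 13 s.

Δv equals the area under the a-t graph; then v = v₀ + Δv.
0–6 s: ½(-8 + 6)(6) = -6 m/s
6–11 s: ½(6 + 7)(5) = 32.5 m/s
11–13 s: ½(7 + 1)(2) = 8 m/s
Δv = 34.5 m/s, so v(13) = 5 + (34.5) = 39.5 m/s.

39.5 m/s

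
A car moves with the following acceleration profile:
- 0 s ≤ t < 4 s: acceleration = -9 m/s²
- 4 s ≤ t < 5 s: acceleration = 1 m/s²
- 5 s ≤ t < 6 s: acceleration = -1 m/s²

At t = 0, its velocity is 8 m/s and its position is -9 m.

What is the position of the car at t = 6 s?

On each constant-a segment, Δv = aΔt and Δx = v₀Δt + ½aΔt²; chain segment to segment.
0–4 s: v starts 8 m/s; Δx = 8·4 + ½·-9·4² = -40 m; v ends -28 m/s.
4–5 s: v starts -28 m/s; Δx = -28·1 + ½·1·1² = -27.5 m; v ends -27 m/s.
5–6 s: v starts -27 m/s; Δx = -27·1 + ½·-1·1² = -27.5 m; v ends -28 m/s.
x(6) = -9 + Σ Δx = -104 m.

-104 m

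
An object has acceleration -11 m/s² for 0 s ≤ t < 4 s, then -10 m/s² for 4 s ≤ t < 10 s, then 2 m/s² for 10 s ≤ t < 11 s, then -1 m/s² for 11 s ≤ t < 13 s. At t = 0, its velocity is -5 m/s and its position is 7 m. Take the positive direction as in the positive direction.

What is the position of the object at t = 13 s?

On each constant-a segment, Δv = aΔt and Δx = v₀Δt + ½aΔt²; chain segment to segment.
0–4 s: v starts -5 m/s; Δx = -5·4 + ½·-11·4² = -108 m; v ends -49 m/s.
4–10 s: v starts -49 m/s; Δx = -49·6 + ½·-10·6² = -474 m; v ends -109 m/s.
10–11 s: v starts -109 m/s; Δx = -109·1 + ½·2·1² = -108 m; v ends -107 m/s.
11–13 s: v starts -107 m/s; Δx = -107·2 + ½·-1·2² = -216 m; v ends -109 m/s.
x(13) = 7 + Σ Δx = -899 m.

-899 m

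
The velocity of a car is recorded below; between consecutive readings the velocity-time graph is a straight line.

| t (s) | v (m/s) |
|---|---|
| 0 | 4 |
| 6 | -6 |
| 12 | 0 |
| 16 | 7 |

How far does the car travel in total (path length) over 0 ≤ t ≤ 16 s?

Distance (not displacement) is the total path length: add the absolute areas under v-t.
0–6 s: v = 0 at t = 2.4 s; triangle areas 4.8 + 10.8 = 15.6 m
6–12 s: |½(-6 + 0)(6)| = 18 m
12–16 s: |½(0 + 7)(4)| = 14 m
Total distance = 47.6 m

47.6 m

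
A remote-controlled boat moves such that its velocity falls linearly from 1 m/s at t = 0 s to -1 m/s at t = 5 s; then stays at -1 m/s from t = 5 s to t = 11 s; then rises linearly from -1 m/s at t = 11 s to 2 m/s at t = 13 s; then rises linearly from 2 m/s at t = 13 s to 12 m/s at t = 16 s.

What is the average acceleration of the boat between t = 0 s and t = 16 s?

0.6875 m/s²

Average acceleration = Δv/Δt = (12 − 1)/(16 − 0) = 0.6875 m/s².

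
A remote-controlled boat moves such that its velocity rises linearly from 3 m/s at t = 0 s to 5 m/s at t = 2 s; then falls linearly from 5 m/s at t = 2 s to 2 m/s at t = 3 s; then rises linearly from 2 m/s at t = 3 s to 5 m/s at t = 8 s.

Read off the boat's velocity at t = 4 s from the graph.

2.6 m/s

On 3–8 s the graph is linear from 2 to 5 m/s: v(4) = 2 + (5 − 2)·(4 − 3)/(8 − 3) = 2.6 m/s.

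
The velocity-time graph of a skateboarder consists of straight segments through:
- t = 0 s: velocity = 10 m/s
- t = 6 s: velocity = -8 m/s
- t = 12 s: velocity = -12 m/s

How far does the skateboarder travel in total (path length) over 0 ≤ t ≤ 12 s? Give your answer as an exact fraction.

262/3 m

Distance (not displacement) is the total path length: add the absolute areas under v-t.
0–6 s: v = 0 at t = 10/3 s; triangle areas 50/3 + 32/3 = 82/3 m
6–12 s: |½(-8 + -12)(6)| = 60 m
Total distance = 262/3 m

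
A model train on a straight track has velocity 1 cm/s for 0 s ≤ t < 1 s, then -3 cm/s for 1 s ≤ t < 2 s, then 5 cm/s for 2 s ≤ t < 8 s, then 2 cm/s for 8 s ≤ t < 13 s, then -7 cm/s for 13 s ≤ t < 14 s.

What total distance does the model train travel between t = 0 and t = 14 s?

51 cm

Distance (not displacement) is the total path length: add the absolute areas under v-t.
0–1 s: |1| × 1 = 1 cm
1–2 s: |-3| × 1 = 3 cm
2–8 s: |5| × 6 = 30 cm
8–13 s: |2| × 5 = 10 cm
13–14 s: |-7| × 1 = 7 cm
Total distance = 51 cm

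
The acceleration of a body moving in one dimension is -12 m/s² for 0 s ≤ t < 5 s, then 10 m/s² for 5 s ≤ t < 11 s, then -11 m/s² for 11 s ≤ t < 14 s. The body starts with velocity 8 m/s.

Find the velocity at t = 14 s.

Δv equals the area under the a-t graph; then v = v₀ + Δv.
0–5 s: -12 × 5 = -60 m/s
5–11 s: 10 × 6 = 60 m/s
11–14 s: -11 × 3 = -33 m/s
Δv = -33 m/s, so v(14) = 8 + (-33) = -25 m/s.

-25 m/s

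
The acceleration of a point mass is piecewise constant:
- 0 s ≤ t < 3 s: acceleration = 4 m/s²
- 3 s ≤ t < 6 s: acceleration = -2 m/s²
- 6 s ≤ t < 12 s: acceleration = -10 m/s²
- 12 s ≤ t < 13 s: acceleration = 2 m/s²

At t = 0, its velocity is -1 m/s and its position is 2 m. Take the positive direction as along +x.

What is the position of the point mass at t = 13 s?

-163 m

On each constant-a segment, Δv = aΔt and Δx = v₀Δt + ½aΔt²; chain segment to segment.
0–3 s: v starts -1 m/s; Δx = -1·3 + ½·4·3² = 15 m; v ends 11 m/s.
3–6 s: v starts 11 m/s; Δx = 11·3 + ½·-2·3² = 24 m; v ends 5 m/s.
6–12 s: v starts 5 m/s; Δx = 5·6 + ½·-10·6² = -150 m; v ends -55 m/s.
12–13 s: v starts -55 m/s; Δx = -55·1 + ½·2·1² = -54 m; v ends -53 m/s.
x(13) = 2 + Σ Δx = -163 m.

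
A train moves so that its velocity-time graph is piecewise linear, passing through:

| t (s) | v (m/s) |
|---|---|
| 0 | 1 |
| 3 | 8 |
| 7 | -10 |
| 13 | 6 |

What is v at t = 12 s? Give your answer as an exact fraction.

On 7–13 s the graph is linear from -10 to 6 m/s: v(12) = -10 + (6 − -10)·(12 − 7)/(13 − 7) = 10/3 m/s.

10/3 m/s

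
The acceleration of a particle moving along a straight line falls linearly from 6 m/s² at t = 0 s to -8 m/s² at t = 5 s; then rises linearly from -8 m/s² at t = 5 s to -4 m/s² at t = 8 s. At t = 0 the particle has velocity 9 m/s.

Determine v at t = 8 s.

Δv equals the area under the a-t graph; then v = v₀ + Δv.
0–5 s: ½(6 + -8)(5) = -5 m/s
5–8 s: ½(-8 + -4)(3) = -18 m/s
Δv = -23 m/s, so v(8) = 9 + (-23) = -14 m/s.

-14 m/s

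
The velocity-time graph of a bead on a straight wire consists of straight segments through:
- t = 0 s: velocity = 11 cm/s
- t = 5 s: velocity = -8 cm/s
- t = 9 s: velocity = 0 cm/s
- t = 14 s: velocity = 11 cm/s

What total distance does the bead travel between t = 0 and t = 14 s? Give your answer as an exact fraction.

1289/19 cm

Total distance travelled is ∫|v| dt — sum the magnitudes of each area piece.
0–5 s: v = 0 at t = 55/19 s; triangle areas 605/38 + 160/19 = 925/38 cm
5–9 s: |½(-8 + 0)(4)| = 16 cm
9–14 s: |½(0 + 11)(5)| = 27.5 cm
Total distance = 1289/19 cm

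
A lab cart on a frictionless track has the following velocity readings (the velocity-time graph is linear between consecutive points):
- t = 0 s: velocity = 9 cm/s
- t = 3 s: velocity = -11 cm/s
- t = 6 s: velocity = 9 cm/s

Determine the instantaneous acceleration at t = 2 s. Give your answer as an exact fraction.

-20/3 cm/s²

Acceleration is the slope of the v-t graph on 0–3 s: (-11 − 9)/(3 − 0) = -20/3 cm/s².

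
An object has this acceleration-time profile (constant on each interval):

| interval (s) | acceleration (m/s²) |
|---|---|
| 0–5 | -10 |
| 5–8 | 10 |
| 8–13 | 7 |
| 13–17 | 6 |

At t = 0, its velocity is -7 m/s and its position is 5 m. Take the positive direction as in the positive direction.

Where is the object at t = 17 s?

-248.5 m

On each constant-a segment, Δv = aΔt and Δx = v₀Δt + ½aΔt²; chain segment to segment.
0–5 s: v starts -7 m/s; Δx = -7·5 + ½·-10·5² = -160 m; v ends -57 m/s.
5–8 s: v starts -57 m/s; Δx = -57·3 + ½·10·3² = -126 m; v ends -27 m/s.
8–13 s: v starts -27 m/s; Δx = -27·5 + ½·7·5² = -47.5 m; v ends 8 m/s.
13–17 s: v starts 8 m/s; Δx = 8·4 + ½·6·4² = 80 m; v ends 32 m/s.
x(17) = 5 + Σ Δx = -248.5 m.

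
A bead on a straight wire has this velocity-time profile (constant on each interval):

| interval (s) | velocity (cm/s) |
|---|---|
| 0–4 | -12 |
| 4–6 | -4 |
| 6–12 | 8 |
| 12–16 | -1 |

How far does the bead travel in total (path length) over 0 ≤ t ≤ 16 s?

108 cm

Distance (not displacement) is the total path length: add the absolute areas under v-t.
0–4 s: |-12| × 4 = 48 cm
4–6 s: |-4| × 2 = 8 cm
6–12 s: |8| × 6 = 48 cm
12–16 s: |-1| × 4 = 4 cm
Total distance = 108 cm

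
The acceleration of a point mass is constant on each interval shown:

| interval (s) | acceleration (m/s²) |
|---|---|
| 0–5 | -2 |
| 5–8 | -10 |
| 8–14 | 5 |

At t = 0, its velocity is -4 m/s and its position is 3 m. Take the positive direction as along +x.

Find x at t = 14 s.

On each constant-a segment, Δv = aΔt and Δx = v₀Δt + ½aΔt²; chain segment to segment.
0–5 s: v starts -4 m/s; Δx = -4·5 + ½·-2·5² = -45 m; v ends -14 m/s.
5–8 s: v starts -14 m/s; Δx = -14·3 + ½·-10·3² = -87 m; v ends -44 m/s.
8–14 s: v starts -44 m/s; Δx = -44·6 + ½·5·6² = -174 m; v ends -14 m/s.
x(14) = 3 + Σ Δx = -303 m.

-303 m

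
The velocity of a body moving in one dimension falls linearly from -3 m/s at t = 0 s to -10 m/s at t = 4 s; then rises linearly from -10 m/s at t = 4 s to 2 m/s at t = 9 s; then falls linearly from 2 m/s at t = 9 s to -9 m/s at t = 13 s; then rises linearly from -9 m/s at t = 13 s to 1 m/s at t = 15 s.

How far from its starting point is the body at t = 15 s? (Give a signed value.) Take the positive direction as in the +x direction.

Net displacement equals the area under the velocity-time graph (areas below the axis count negative).
0–4 s: ½(-3 + -10)(4) = -26 m
4–9 s: ½(-10 + 2)(5) = -20 m
9–13 s: ½(2 + -9)(4) = -14 m
13–15 s: ½(-9 + 1)(2) = -8 m
Net displacement = -68 m

-68 m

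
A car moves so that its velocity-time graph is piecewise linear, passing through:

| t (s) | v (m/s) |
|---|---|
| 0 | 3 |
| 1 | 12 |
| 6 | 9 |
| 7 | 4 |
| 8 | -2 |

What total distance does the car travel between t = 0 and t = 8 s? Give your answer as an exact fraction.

Distance (not displacement) is the total path length: add the absolute areas under v-t.
0–1 s: |½(3 + 12)(1)| = 7.5 m
1–6 s: |½(12 + 9)(5)| = 52.5 m
6–7 s: |½(9 + 4)(1)| = 6.5 m
7–8 s: v = 0 at t = 23/3 s; triangle areas 4/3 + 1/3 = 5/3 m
Total distance = 409/6 m

409/6 m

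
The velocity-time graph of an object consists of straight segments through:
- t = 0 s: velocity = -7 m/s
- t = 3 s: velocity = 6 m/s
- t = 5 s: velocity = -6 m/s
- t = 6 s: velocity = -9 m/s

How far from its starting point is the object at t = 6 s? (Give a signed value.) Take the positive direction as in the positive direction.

Net displacement equals the area under the velocity-time graph (areas below the axis count negative).
0–3 s: ½(-7 + 6)(3) = -1.5 m
3–5 s: ½(6 + -6)(2) = 0 m
5–6 s: ½(-6 + -9)(1) = -7.5 m
Net displacement = -9 m

-9 m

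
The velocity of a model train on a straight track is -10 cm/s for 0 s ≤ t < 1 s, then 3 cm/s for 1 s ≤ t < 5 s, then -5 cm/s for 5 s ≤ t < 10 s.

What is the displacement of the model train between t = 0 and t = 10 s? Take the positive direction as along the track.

-23 cm

Displacement is the signed area under the v-t curve.
0–1 s: -10 × 1 = -10 cm
1–5 s: 3 × 4 = 12 cm
5–10 s: -5 × 5 = -25 cm
Net displacement = -23 cm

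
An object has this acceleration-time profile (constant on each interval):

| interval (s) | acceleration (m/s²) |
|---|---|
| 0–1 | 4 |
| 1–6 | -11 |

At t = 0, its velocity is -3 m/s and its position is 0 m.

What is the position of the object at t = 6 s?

-133.5 m

On each constant-a segment, Δv = aΔt and Δx = v₀Δt + ½aΔt²; chain segment to segment.
0–1 s: v starts -3 m/s; Δx = -3·1 + ½·4·1² = -1 m; v ends 1 m/s.
1–6 s: v starts 1 m/s; Δx = 1·5 + ½·-11·5² = -132.5 m; v ends -54 m/s.
x(6) = 0 + Σ Δx = -133.5 m.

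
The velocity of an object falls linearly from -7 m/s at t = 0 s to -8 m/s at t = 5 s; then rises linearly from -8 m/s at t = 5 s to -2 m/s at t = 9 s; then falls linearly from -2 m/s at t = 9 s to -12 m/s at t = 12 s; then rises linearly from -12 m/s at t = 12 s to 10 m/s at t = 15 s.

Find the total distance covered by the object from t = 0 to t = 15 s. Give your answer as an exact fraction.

Total distance travelled is ∫|v| dt — sum the magnitudes of each area piece.
0–5 s: |½(-7 + -8)(5)| = 37.5 m
5–9 s: |½(-8 + -2)(4)| = 20 m
9–12 s: |½(-2 + -12)(3)| = 21 m
12–15 s: v = 0 at t = 150/11 s; triangle areas 108/11 + 75/11 = 183/11 m
Total distance = 2093/22 m

2093/22 m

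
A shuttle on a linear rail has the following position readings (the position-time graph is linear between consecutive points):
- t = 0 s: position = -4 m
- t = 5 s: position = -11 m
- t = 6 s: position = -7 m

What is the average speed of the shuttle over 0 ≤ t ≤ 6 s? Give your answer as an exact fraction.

Average speed = (total path length)/(elapsed time); on a piecewise-linear x-t graph the path length is Σ|Δx|.
0–5 s: |Δx| = |-11 − -4| = 7 m
5–6 s: |Δx| = |-7 − -11| = 4 m
Total path = 11 m; average speed = 11/6 = 11/6 m/s.

11/6 m/s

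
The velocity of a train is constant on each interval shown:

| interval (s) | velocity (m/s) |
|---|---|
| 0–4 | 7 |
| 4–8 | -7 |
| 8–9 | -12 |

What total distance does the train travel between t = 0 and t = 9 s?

Total distance travelled is ∫|v| dt — sum the magnitudes of each area piece.
0–4 s: |7| × 4 = 28 m
4–8 s: |-7| × 4 = 28 m
8–9 s: |-12| × 1 = 12 m
Total distance = 68 m

68 m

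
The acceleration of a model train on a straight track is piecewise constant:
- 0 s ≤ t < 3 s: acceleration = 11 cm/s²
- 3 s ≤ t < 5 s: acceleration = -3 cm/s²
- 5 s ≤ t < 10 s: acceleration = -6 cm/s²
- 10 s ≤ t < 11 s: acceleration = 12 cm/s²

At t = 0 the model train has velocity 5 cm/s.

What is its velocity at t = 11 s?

14 cm/s

Δv equals the area under the a-t graph; then v = v₀ + Δv.
0–3 s: 11 × 3 = 33 cm/s
3–5 s: -3 × 2 = -6 cm/s
5–10 s: -6 × 5 = -30 cm/s
10–11 s: 12 × 1 = 12 cm/s
Δv = 9 cm/s, so v(11) = 5 + (9) = 14 cm/s.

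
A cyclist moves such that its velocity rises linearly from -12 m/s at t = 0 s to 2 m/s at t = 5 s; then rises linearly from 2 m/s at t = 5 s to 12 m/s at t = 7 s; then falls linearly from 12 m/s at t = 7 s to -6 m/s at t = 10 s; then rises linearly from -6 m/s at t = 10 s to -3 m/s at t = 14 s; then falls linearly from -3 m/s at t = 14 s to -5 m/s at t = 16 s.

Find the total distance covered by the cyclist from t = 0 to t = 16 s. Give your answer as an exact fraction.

570/7 m

Total distance travelled is ∫|v| dt — sum the magnitudes of each area piece.
0–5 s: v = 0 at t = 30/7 s; triangle areas 180/7 + 5/7 = 185/7 m
5–7 s: |½(2 + 12)(2)| = 14 m
7–10 s: v = 0 at t = 9 s; triangle areas 12 + 3 = 15 m
10–14 s: |½(-6 + -3)(4)| = 18 m
14–16 s: |½(-3 + -5)(2)| = 8 m
Total distance = 570/7 m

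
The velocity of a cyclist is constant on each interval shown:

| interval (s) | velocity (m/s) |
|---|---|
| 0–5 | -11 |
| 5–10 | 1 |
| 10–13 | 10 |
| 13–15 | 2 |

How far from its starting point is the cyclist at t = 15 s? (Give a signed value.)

Displacement is the signed area under the v-t curve.
0–5 s: -11 × 5 = -55 m
5–10 s: 1 × 5 = 5 m
10–13 s: 10 × 3 = 30 m
13–15 s: 2 × 2 = 4 m
Net displacement = -16 m

-16 m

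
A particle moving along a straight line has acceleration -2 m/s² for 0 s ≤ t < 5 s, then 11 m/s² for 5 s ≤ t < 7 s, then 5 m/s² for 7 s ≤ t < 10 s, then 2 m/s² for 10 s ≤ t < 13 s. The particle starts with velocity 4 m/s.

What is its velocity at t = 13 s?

37 m/s

Δv equals the area under the a-t graph; then v = v₀ + Δv.
0–5 s: -2 × 5 = -10 m/s
5–7 s: 11 × 2 = 22 m/s
7–10 s: 5 × 3 = 15 m/s
10–13 s: 2 × 3 = 6 m/s
Δv = 33 m/s, so v(13) = 4 + (33) = 37 m/s.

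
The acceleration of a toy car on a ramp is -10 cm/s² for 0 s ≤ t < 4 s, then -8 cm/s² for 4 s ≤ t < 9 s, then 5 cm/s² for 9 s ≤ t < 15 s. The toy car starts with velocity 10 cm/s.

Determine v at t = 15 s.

-40 cm/s

Δv equals the area under the a-t graph; then v = v₀ + Δv.
0–4 s: -10 × 4 = -40 cm/s
4–9 s: -8 × 5 = -40 cm/s
9–15 s: 5 × 6 = 30 cm/s
Δv = -50 cm/s, so v(15) = 10 + (-50) = -40 cm/s.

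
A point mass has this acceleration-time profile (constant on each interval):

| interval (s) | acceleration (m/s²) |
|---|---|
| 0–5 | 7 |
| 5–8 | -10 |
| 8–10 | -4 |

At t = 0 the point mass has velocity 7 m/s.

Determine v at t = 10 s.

4 m/s

Δv equals the area under the a-t graph; then v = v₀ + Δv.
0–5 s: 7 × 5 = 35 m/s
5–8 s: -10 × 3 = -30 m/s
8–10 s: -4 × 2 = -8 m/s
Δv = -3 m/s, so v(10) = 7 + (-3) = 4 m/s.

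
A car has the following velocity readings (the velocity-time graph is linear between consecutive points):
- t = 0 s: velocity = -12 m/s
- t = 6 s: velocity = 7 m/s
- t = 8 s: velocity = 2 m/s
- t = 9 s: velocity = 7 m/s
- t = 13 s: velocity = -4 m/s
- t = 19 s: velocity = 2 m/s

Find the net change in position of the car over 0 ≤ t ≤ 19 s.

-1.5 m

Net displacement equals the area under the velocity-time graph (areas below the axis count negative).
0–6 s: ½(-12 + 7)(6) = -15 m
6–8 s: ½(7 + 2)(2) = 9 m
8–9 s: ½(2 + 7)(1) = 4.5 m
9–13 s: ½(7 + -4)(4) = 6 m
13–19 s: ½(-4 + 2)(6) = -6 m
Net displacement = -1.5 m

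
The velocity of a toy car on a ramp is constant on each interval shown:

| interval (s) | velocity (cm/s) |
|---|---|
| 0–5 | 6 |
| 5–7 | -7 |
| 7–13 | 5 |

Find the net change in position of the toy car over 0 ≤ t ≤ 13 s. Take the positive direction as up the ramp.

46 cm

Net displacement equals the area under the velocity-time graph (areas below the axis count negative).
0–5 s: 6 × 5 = 30 cm
5–7 s: -7 × 2 = -14 cm
7–13 s: 5 × 6 = 30 cm
Net displacement = 46 cm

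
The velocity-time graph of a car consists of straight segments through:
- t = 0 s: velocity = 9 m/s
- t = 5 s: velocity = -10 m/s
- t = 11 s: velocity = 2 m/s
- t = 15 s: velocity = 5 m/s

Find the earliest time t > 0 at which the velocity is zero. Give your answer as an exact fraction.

t = 45/19 s

v changes sign on 0–5 s (from 9 to -10); the graph is linear there, so v = 0 at t = 0 + (-9)·(5 − 0)/(-10 − 9) = 45/19 s.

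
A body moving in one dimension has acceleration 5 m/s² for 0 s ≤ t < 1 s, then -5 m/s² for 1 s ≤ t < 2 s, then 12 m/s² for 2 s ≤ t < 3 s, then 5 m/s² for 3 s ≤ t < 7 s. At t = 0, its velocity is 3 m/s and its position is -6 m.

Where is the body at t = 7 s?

114 m

On each constant-a segment, Δv = aΔt and Δx = v₀Δt + ½aΔt²; chain segment to segment.
0–1 s: v starts 3 m/s; Δx = 3·1 + ½·5·1² = 5.5 m; v ends 8 m/s.
1–2 s: v starts 8 m/s; Δx = 8·1 + ½·-5·1² = 5.5 m; v ends 3 m/s.
2–3 s: v starts 3 m/s; Δx = 3·1 + ½·12·1² = 9 m; v ends 15 m/s.
3–7 s: v starts 15 m/s; Δx = 15·4 + ½·5·4² = 100 m; v ends 35 m/s.
x(7) = -6 + Σ Δx = 114 m.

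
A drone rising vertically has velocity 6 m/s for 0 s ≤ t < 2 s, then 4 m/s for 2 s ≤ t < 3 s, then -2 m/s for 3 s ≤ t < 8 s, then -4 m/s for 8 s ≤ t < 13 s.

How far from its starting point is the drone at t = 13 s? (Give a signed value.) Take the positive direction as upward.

-14 m

Displacement is the signed area under the v-t curve.
0–2 s: 6 × 2 = 12 m
2–3 s: 4 × 1 = 4 m
3–8 s: -2 × 5 = -10 m
8–13 s: -4 × 5 = -20 m
Net displacement = -14 m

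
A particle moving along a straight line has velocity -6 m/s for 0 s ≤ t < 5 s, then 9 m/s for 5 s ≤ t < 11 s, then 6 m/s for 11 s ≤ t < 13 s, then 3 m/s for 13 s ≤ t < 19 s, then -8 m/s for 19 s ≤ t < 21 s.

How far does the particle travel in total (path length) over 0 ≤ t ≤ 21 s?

130 m

Total distance travelled is ∫|v| dt — sum the magnitudes of each area piece.
0–5 s: |-6| × 5 = 30 m
5–11 s: |9| × 6 = 54 m
11–13 s: |6| × 2 = 12 m
13–19 s: |3| × 6 = 18 m
19–21 s: |-8| × 2 = 16 m
Total distance = 130 m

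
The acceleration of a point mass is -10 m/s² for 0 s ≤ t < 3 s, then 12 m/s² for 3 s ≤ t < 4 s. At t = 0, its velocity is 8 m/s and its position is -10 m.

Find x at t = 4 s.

-47 m

On each constant-a segment, Δv = aΔt and Δx = v₀Δt + ½aΔt²; chain segment to segment.
0–3 s: v starts 8 m/s; Δx = 8·3 + ½·-10·3² = -21 m; v ends -22 m/s.
3–4 s: v starts -22 m/s; Δx = -22·1 + ½·12·1² = -16 m; v ends -10 m/s.
x(4) = -10 + Σ Δx = -47 m.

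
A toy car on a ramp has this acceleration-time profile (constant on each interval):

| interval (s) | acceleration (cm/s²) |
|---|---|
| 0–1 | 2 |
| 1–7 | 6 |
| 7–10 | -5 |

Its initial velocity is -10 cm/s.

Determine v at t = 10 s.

Δv equals the area under the a-t graph; then v = v₀ + Δv.
0–1 s: 2 × 1 = 2 cm/s
1–7 s: 6 × 6 = 36 cm/s
7–10 s: -5 × 3 = -15 cm/s
Δv = 23 cm/s, so v(10) = -10 + (23) = 13 cm/s.

13 cm/s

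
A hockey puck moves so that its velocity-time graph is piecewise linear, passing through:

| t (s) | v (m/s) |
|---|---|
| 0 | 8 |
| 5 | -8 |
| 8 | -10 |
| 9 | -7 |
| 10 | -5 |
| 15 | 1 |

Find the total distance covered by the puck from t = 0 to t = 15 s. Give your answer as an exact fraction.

217/3 m

Distance (not displacement) is the total path length: add the absolute areas under v-t.
0–5 s: v = 0 at t = 2.5 s; triangle areas 10 + 10 = 20 m
5–8 s: |½(-8 + -10)(3)| = 27 m
8–9 s: |½(-10 + -7)(1)| = 8.5 m
9–10 s: |½(-7 + -5)(1)| = 6 m
10–15 s: v = 0 at t = 85/6 s; triangle areas 125/12 + 5/12 = 65/6 m
Total distance = 217/3 m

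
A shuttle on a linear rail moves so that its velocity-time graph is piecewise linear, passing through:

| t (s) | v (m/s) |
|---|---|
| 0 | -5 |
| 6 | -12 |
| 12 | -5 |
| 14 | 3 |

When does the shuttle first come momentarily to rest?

t = 13.25 s

v changes sign on 12–14 s (from -5 to 3); the graph is linear there, so v = 0 at t = 12 + (5)·(14 − 12)/(3 − -5) = 13.25 s.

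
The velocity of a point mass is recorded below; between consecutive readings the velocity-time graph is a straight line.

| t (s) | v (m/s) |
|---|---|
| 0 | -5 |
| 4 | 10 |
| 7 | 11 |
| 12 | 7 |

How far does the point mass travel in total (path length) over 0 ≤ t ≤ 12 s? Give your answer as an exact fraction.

559/6 m

Total distance travelled is ∫|v| dt — sum the magnitudes of each area piece.
0–4 s: v = 0 at t = 4/3 s; triangle areas 10/3 + 40/3 = 50/3 m
4–7 s: |½(10 + 11)(3)| = 31.5 m
7–12 s: |½(11 + 7)(5)| = 45 m
Total distance = 559/6 m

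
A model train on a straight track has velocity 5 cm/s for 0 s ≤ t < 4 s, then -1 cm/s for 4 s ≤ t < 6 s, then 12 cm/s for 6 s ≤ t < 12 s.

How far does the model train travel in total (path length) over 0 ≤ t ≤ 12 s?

Distance (not displacement) is the total path length: add the absolute areas under v-t.
0–4 s: |5| × 4 = 20 cm
4–6 s: |-1| × 2 = 2 cm
6–12 s: |12| × 6 = 72 cm
Total distance = 94 cm

94 cm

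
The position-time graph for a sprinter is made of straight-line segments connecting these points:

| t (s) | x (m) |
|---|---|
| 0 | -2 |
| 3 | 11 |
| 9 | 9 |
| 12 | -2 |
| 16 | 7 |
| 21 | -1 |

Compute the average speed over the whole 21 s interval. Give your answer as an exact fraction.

43/21 m/s

Average speed = (total path length)/(elapsed time); on a piecewise-linear x-t graph the path length is Σ|Δx|.
0–3 s: |Δx| = |11 − -2| = 13 m
3–9 s: |Δx| = |9 − 11| = 2 m
9–12 s: |Δx| = |-2 − 9| = 11 m
12–16 s: |Δx| = |7 − -2| = 9 m
16–21 s: |Δx| = |-1 − 7| = 8 m
Total path = 43 m; average speed = 43/21 = 43/21 m/s.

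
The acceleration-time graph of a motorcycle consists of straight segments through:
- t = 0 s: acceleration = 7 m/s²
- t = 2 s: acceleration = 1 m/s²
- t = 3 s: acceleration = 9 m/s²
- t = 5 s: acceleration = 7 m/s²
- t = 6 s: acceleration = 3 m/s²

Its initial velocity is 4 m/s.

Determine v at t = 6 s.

38 m/s

Δv equals the area under the a-t graph; then v = v₀ + Δv.
0–2 s: ½(7 + 1)(2) = 8 m/s
2–3 s: ½(1 + 9)(1) = 5 m/s
3–5 s: ½(9 + 7)(2) = 16 m/s
5–6 s: ½(7 + 3)(1) = 5 m/s
Δv = 34 m/s, so v(6) = 4 + (34) = 38 m/s.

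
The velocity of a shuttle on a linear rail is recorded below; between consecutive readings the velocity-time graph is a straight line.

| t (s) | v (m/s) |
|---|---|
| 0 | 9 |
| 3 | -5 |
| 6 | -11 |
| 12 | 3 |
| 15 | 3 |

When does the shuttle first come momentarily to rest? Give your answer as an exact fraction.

v changes sign on 0–3 s (from 9 to -5); the graph is linear there, so v = 0 at t = 0 + (-9)·(3 − 0)/(-5 − 9) = 27/14 s.

t = 27/14 s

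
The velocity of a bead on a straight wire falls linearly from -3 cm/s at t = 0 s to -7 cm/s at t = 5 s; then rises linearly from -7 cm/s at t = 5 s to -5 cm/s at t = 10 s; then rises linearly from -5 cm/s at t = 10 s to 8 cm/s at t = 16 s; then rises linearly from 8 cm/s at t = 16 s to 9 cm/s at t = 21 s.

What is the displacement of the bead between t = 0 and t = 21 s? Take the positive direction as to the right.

-3.5 cm

Displacement is the signed area under the v-t curve.
0–5 s: ½(-3 + -7)(5) = -25 cm
5–10 s: ½(-7 + -5)(5) = -30 cm
10–16 s: ½(-5 + 8)(6) = 9 cm
16–21 s: ½(8 + 9)(5) = 42.5 cm
Net displacement = -3.5 cm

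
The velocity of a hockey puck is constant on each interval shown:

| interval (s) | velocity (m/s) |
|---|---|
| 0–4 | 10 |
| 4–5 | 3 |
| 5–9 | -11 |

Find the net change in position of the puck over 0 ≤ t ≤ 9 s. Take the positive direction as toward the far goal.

Net displacement equals the area under the velocity-time graph (areas below the axis count negative).
0–4 s: 10 × 4 = 40 m
4–5 s: 3 × 1 = 3 m
5–9 s: -11 × 4 = -44 m
Net displacement = -1 m

-1 m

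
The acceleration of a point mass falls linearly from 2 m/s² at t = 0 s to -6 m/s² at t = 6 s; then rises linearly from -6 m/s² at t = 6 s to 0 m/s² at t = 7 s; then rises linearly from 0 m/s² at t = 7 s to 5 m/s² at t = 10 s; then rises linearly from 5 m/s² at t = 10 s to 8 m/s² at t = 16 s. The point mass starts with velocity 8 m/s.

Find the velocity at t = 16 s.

Δv equals the area under the a-t graph; then v = v₀ + Δv.
0–6 s: ½(2 + -6)(6) = -12 m/s
6–7 s: ½(-6 + 0)(1) = -3 m/s
7–10 s: ½(0 + 5)(3) = 7.5 m/s
10–16 s: ½(5 + 8)(6) = 39 m/s
Δv = 31.5 m/s, so v(16) = 8 + (31.5) = 39.5 m/s.

39.5 m/s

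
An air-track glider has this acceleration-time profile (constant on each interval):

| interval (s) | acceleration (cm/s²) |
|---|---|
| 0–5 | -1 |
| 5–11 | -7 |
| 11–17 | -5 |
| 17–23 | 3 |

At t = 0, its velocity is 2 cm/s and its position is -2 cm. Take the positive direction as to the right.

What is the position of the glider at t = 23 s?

-904.5 cm

On each constant-a segment, Δv = aΔt and Δx = v₀Δt + ½aΔt²; chain segment to segment.
0–5 s: v starts 2 cm/s; Δx = 2·5 + ½·-1·5² = -2.5 cm; v ends -3 cm/s.
5–11 s: v starts -3 cm/s; Δx = -3·6 + ½·-7·6² = -144 cm; v ends -45 cm/s.
11–17 s: v starts -45 cm/s; Δx = -45·6 + ½·-5·6² = -360 cm; v ends -75 cm/s.
17–23 s: v starts -75 cm/s; Δx = -75·6 + ½·3·6² = -396 cm; v ends -57 cm/s.
x(23) = -2 + Σ Δx = -904.5 cm.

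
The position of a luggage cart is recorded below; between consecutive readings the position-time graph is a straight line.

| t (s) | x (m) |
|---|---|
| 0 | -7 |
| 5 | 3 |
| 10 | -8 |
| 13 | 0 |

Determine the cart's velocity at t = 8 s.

Velocity is the slope of the x-t graph on 5–10 s: (-8 − 3)/(10 − 5) = -2.2 m/s.

-2.2 m/s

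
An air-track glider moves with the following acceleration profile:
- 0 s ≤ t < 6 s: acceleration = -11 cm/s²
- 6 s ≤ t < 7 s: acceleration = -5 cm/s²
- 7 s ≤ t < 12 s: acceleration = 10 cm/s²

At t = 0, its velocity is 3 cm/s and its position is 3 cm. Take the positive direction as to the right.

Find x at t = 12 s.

-457.5 cm

On each constant-a segment, Δv = aΔt and Δx = v₀Δt + ½aΔt²; chain segment to segment.
0–6 s: v starts 3 cm/s; Δx = 3·6 + ½·-11·6² = -180 cm; v ends -63 cm/s.
6–7 s: v starts -63 cm/s; Δx = -63·1 + ½·-5·1² = -65.5 cm; v ends -68 cm/s.
7–12 s: v starts -68 cm/s; Δx = -68·5 + ½·10·5² = -215 cm; v ends -18 cm/s.
x(12) = 3 + Σ Δx = -457.5 cm.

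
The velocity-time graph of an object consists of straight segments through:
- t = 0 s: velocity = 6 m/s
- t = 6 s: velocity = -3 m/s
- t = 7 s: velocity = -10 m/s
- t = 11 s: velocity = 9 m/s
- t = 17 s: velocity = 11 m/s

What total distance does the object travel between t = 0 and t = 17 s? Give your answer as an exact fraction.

Total distance travelled is ∫|v| dt — sum the magnitudes of each area piece.
0–6 s: v = 0 at t = 4 s; triangle areas 12 + 3 = 15 m
6–7 s: |½(-3 + -10)(1)| = 6.5 m
7–11 s: v = 0 at t = 173/19 s; triangle areas 200/19 + 162/19 = 362/19 m
11–17 s: |½(9 + 11)(6)| = 60 m
Total distance = 3821/38 m

3821/38 m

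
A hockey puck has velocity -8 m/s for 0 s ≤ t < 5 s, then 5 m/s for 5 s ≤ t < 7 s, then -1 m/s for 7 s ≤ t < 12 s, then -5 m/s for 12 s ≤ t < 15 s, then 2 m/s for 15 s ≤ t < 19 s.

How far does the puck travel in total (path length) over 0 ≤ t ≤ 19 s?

78 m

Distance (not displacement) is the total path length: add the absolute areas under v-t.
0–5 s: |-8| × 5 = 40 m
5–7 s: |5| × 2 = 10 m
7–12 s: |-1| × 5 = 5 m
12–15 s: |-5| × 3 = 15 m
15–19 s: |2| × 4 = 8 m
Total distance = 78 m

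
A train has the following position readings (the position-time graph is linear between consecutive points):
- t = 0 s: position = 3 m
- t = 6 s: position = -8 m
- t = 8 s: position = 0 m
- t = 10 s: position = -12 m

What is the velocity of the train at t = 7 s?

Velocity is the slope of the x-t graph on 6–8 s: (0 − -8)/(8 − 6) = 4 m/s.

4 m/s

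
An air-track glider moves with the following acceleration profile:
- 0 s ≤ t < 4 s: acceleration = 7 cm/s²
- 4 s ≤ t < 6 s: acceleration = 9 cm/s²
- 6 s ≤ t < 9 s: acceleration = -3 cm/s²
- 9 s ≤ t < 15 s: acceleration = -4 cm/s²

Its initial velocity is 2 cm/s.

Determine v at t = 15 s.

15 cm/s

Δv equals the area under the a-t graph; then v = v₀ + Δv.
0–4 s: 7 × 4 = 28 cm/s
4–6 s: 9 × 2 = 18 cm/s
6–9 s: -3 × 3 = -9 cm/s
9–15 s: -4 × 6 = -24 cm/s
Δv = 13 cm/s, so v(15) = 2 + (13) = 15 cm/s.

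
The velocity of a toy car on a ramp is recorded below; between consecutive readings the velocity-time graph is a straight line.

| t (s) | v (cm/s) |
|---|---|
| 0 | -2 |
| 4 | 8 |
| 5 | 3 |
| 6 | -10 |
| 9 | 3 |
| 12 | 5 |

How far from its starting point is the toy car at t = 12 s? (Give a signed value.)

15.5 cm

Displacement is the signed area under the v-t curve.
0–4 s: ½(-2 + 8)(4) = 12 cm
4–5 s: ½(8 + 3)(1) = 5.5 cm
5–6 s: ½(3 + -10)(1) = -3.5 cm
6–9 s: ½(-10 + 3)(3) = -10.5 cm
9–12 s: ½(3 + 5)(3) = 12 cm
Net displacement = 15.5 cm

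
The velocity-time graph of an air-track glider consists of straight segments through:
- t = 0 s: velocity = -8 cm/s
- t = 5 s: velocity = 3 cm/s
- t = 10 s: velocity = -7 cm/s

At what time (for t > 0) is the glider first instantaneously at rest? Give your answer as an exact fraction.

v changes sign on 0–5 s (from -8 to 3); the graph is linear there, so v = 0 at t = 0 + (8)·(5 − 0)/(3 − -8) = 40/11 s.

t = 40/11 s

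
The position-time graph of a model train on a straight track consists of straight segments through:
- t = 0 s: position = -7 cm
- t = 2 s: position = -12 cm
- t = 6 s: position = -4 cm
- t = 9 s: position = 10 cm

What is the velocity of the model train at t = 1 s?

Velocity is the slope of the x-t graph on 0–2 s: (-12 − -7)/(2 − 0) = -2.5 cm/s.

-2.5 cm/s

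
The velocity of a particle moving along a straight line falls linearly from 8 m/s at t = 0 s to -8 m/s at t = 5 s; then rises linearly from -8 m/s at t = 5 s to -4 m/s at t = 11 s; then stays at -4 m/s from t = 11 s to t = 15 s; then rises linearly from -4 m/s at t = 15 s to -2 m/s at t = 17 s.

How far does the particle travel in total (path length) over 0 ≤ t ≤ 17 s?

78 m

Total distance travelled is ∫|v| dt — sum the magnitudes of each area piece.
0–5 s: v = 0 at t = 2.5 s; triangle areas 10 + 10 = 20 m
5–11 s: |½(-8 + -4)(6)| = 36 m
11–15 s: |-4| × 4 = 16 m
15–17 s: |½(-4 + -2)(2)| = 6 m
Total distance = 78 m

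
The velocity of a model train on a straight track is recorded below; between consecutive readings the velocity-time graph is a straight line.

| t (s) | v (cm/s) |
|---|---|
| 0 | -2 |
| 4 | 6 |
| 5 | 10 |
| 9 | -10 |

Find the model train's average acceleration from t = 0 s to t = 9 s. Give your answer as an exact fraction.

Average acceleration = Δv/Δt = (-10 − -2)/(9 − 0) = -8/9 cm/s².

-8/9 cm/s²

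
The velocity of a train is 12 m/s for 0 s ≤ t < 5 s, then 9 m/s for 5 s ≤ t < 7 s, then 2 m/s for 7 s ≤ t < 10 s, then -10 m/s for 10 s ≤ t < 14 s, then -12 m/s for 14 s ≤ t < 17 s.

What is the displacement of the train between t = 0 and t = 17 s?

8 m

Net displacement equals the area under the velocity-time graph (areas below the axis count negative).
0–5 s: 12 × 5 = 60 m
5–7 s: 9 × 2 = 18 m
7–10 s: 2 × 3 = 6 m
10–14 s: -10 × 4 = -40 m
14–17 s: -12 × 3 = -36 m
Net displacement = 8 m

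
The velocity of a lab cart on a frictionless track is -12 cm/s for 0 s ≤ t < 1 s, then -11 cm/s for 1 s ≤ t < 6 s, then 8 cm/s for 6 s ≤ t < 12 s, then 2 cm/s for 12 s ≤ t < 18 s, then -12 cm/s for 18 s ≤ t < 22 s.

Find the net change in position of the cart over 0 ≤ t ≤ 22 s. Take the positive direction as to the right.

-55 cm

Net displacement equals the area under the velocity-time graph (areas below the axis count negative).
0–1 s: -12 × 1 = -12 cm
1–6 s: -11 × 5 = -55 cm
6–12 s: 8 × 6 = 48 cm
12–18 s: 2 × 6 = 12 cm
18–22 s: -12 × 4 = -48 cm
Net displacement = -55 cm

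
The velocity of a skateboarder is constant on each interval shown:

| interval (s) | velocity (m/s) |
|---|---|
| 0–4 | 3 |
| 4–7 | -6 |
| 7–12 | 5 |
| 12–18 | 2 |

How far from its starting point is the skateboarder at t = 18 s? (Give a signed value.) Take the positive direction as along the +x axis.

31 m

Displacement is the signed area under the v-t curve.
0–4 s: 3 × 4 = 12 m
4–7 s: -6 × 3 = -18 m
7–12 s: 5 × 5 = 25 m
12–18 s: 2 × 6 = 12 m
Net displacement = 31 m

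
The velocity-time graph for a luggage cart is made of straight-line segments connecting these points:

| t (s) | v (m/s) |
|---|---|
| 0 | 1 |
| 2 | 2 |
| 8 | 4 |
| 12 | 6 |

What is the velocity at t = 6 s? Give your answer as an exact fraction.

10/3 m/s

On 2–8 s the graph is linear from 2 to 4 m/s: v(6) = 2 + (4 − 2)·(6 − 2)/(8 − 2) = 10/3 m/s.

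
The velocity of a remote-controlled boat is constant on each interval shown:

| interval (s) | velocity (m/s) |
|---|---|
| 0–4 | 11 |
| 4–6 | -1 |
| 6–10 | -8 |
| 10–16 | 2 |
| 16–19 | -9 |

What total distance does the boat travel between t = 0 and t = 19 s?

117 m

Total distance travelled is ∫|v| dt — sum the magnitudes of each area piece.
0–4 s: |11| × 4 = 44 m
4–6 s: |-1| × 2 = 2 m
6–10 s: |-8| × 4 = 32 m
10–16 s: |2| × 6 = 12 m
16–19 s: |-9| × 3 = 27 m
Total distance = 117 m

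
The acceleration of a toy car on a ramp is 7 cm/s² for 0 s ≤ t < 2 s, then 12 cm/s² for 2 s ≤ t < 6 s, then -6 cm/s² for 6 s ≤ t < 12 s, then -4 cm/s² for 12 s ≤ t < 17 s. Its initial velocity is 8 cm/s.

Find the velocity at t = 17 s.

14 cm/s

Δv equals the area under the a-t graph; then v = v₀ + Δv.
0–2 s: 7 × 2 = 14 cm/s
2–6 s: 12 × 4 = 48 cm/s
6–12 s: -6 × 6 = -36 cm/s
12–17 s: -4 × 5 = -20 cm/s
Δv = 6 cm/s, so v(17) = 8 + (6) = 14 cm/s.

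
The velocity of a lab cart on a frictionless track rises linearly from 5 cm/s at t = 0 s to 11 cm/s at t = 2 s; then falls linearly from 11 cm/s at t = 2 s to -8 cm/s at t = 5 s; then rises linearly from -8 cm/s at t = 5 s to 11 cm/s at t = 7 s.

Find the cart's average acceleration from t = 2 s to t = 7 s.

0 cm/s²

Average acceleration = Δv/Δt = (11 − 11)/(7 − 2) = 0 cm/s².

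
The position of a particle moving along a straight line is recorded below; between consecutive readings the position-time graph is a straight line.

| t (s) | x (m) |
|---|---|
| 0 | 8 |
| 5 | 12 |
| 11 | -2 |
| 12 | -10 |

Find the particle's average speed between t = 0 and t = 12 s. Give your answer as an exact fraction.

13/6 m/s

Average speed = (total path length)/(elapsed time); on a piecewise-linear x-t graph the path length is Σ|Δx|.
0–5 s: |Δx| = |12 − 8| = 4 m
5–11 s: |Δx| = |-2 − 12| = 14 m
11–12 s: |Δx| = |-10 − -2| = 8 m
Total path = 26 m; average speed = 26/12 = 13/6 m/s.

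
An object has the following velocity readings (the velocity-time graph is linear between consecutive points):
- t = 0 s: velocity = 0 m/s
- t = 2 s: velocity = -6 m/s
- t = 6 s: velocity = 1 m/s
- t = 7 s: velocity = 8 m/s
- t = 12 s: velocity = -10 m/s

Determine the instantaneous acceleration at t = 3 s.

Acceleration is the slope of the v-t graph on 2–6 s: (1 − -6)/(6 − 2) = 1.75 m/s².

1.75 m/s²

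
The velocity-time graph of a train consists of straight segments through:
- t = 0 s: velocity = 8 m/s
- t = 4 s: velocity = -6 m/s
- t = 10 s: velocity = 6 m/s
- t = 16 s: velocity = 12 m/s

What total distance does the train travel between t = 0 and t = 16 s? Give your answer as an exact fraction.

Distance (not displacement) is the total path length: add the absolute areas under v-t.
0–4 s: v = 0 at t = 16/7 s; triangle areas 64/7 + 36/7 = 100/7 m
4–10 s: v = 0 at t = 7 s; triangle areas 9 + 9 = 18 m
10–16 s: |½(6 + 12)(6)| = 54 m
Total distance = 604/7 m

604/7 m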